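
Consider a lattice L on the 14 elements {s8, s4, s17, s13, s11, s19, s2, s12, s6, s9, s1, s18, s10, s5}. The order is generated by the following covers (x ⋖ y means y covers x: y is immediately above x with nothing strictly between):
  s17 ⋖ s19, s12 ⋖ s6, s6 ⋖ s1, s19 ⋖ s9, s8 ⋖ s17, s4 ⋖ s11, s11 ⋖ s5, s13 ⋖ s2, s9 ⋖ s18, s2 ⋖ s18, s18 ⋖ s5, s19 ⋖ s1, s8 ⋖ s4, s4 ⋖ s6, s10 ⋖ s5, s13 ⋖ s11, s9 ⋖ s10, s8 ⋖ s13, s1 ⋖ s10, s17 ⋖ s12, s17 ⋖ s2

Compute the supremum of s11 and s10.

Common upper bounds of {s11, s10}: s5.
The least among these is s5.

s5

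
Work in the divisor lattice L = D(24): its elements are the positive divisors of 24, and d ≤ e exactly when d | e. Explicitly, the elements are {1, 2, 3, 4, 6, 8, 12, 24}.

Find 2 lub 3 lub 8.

In the divisibility order, the join is the least common multiple: lcm(2, 3, 8) = 24.

24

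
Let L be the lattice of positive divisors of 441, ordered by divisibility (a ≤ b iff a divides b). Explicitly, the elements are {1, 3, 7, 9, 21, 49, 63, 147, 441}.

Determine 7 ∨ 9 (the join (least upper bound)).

63

In the divisibility order, the join is the least common multiple: lcm(7, 9) = 63.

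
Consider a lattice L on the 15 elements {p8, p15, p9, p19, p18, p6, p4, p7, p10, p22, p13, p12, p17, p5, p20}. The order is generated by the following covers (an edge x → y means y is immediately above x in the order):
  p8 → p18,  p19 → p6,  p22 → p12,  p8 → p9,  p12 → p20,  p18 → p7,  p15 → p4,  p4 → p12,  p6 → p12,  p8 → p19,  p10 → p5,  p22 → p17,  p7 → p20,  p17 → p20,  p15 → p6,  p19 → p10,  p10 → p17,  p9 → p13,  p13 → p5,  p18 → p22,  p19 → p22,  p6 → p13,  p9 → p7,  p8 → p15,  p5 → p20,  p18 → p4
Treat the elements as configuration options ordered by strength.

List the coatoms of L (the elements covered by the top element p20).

The coatoms are exactly the elements covered by p20: p12, p17, p5, p7.

p12, p17, p5, p7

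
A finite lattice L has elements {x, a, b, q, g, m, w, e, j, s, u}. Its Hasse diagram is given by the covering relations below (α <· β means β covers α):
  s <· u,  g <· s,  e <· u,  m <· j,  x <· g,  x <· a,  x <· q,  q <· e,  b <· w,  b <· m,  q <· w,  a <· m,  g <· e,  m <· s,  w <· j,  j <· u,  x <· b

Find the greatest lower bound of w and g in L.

x

Common lower bounds of {w, g}: x.
The greatest among these is x.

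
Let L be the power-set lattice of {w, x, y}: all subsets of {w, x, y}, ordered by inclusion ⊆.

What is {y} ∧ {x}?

Under ⊆, meet is intersection: {y} ∩ {x} = ∅.

∅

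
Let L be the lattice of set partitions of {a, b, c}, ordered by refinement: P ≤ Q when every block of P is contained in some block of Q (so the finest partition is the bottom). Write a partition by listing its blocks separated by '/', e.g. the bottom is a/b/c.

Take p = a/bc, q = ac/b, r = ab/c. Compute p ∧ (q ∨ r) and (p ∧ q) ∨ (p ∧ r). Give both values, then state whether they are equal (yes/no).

q ∨ r = abc, so p ∧ (q ∨ r) = a/bc ∧ abc = a/bc.
p ∧ q = a/b/c and p ∧ r = a/b/c, so (p ∧ q) ∨ (p ∧ r) = a/b/c ∨ a/b/c = a/b/c.
Equal: no.

a/bc; a/b/c; no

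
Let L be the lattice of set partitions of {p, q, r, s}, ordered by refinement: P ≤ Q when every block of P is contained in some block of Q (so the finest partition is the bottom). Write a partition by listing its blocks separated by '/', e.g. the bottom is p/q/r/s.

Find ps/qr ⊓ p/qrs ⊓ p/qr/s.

The meet (common refinement) of ps/qr, p/qrs, p/qr/s intersects blocks pairwise, giving p/qr/s.

p/qr/s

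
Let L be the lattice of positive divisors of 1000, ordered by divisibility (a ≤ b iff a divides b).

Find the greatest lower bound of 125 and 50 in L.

25

In the divisibility order, the meet is the greatest common divisor: gcd(125, 50) = 25.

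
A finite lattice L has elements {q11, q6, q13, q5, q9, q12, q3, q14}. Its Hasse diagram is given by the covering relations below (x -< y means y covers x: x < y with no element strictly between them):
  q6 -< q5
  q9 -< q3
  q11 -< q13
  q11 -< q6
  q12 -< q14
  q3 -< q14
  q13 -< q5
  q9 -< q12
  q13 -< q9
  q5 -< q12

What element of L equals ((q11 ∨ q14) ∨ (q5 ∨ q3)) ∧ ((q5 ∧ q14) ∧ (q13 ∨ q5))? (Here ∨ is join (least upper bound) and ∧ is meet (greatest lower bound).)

q11 ∨ q14 = q14
q5 ∨ q3 = q14
q14 ∨ q14 = q14
q5 ∧ q14 = q5
q13 ∨ q5 = q5
q5 ∧ q5 = q5
q14 ∧ q5 = q5

q5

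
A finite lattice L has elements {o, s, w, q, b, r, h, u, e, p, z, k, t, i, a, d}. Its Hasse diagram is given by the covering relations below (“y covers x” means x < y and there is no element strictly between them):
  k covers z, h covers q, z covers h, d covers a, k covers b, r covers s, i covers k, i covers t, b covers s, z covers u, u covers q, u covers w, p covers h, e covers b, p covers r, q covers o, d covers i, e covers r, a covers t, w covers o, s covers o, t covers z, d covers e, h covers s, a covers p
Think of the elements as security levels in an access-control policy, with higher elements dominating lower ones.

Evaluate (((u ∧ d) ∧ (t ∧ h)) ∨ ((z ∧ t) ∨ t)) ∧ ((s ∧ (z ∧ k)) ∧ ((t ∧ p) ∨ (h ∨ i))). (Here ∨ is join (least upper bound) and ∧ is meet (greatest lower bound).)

s

u ∧ d = u
t ∧ h = h
u ∧ h = q
z ∧ t = z
z ∨ t = t
q ∨ t = t
z ∧ k = z
s ∧ z = s
t ∧ p = h
h ∨ i = i
h ∨ i = i
s ∧ i = s
t ∧ s = s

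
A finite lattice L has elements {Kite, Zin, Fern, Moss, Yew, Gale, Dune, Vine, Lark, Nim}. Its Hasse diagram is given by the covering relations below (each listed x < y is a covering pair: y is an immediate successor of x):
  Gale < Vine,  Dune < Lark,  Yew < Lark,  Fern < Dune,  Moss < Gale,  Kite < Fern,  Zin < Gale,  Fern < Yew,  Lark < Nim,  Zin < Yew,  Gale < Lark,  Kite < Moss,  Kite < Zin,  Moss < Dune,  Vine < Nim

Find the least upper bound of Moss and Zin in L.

Common upper bounds of {Moss, Zin}: Gale, Lark, Nim, Vine.
The least among these is Gale.

Gale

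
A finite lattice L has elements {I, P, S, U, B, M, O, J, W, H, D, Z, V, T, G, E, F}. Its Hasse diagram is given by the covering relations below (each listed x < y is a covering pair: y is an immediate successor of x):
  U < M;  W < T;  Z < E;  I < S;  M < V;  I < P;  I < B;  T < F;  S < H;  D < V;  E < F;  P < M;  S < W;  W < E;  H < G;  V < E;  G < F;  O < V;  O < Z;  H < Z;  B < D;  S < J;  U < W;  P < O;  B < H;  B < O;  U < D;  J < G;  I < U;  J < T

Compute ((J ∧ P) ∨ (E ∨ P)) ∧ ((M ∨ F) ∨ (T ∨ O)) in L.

J ∧ P = I
E ∨ P = E
I ∨ E = E
M ∨ F = F
T ∨ O = F
F ∨ F = F
E ∧ F = E

E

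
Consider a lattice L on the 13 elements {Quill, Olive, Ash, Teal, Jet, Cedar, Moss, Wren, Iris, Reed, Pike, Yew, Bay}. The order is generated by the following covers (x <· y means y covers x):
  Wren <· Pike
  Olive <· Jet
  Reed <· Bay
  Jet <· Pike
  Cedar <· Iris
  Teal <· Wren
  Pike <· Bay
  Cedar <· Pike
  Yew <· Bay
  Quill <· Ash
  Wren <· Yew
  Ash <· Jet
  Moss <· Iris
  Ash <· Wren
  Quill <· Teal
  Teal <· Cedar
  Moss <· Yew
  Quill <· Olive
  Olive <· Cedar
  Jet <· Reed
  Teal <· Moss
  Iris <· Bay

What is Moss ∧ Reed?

Quill

Common lower bounds of {Moss, Reed}: Quill.
The greatest among these is Quill.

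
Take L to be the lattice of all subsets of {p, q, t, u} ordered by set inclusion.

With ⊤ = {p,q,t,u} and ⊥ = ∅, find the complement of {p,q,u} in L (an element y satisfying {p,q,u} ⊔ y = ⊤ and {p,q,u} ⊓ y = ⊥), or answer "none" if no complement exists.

Need y with {p,q,u} ∨ y = {p,q,t,u} and {p,q,u} ∧ y = ∅.
Checking each element gives: {t}.

{t}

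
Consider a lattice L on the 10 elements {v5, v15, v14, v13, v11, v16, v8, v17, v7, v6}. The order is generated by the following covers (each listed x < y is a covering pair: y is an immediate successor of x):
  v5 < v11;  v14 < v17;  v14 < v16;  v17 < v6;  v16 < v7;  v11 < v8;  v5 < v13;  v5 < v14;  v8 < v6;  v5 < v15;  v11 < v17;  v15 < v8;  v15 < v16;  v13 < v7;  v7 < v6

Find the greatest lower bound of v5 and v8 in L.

v5

Common lower bounds of {v5, v8}: v5.
The greatest among these is v5.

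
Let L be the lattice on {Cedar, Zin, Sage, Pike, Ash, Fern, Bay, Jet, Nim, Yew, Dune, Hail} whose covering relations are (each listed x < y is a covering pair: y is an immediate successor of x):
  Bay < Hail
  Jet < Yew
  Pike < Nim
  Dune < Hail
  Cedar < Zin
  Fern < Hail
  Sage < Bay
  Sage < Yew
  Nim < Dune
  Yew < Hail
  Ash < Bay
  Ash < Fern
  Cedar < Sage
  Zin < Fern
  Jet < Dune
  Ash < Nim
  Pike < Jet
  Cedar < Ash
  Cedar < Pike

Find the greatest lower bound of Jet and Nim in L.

Pike

Common lower bounds of {Jet, Nim}: Cedar, Pike.
The greatest among these is Pike.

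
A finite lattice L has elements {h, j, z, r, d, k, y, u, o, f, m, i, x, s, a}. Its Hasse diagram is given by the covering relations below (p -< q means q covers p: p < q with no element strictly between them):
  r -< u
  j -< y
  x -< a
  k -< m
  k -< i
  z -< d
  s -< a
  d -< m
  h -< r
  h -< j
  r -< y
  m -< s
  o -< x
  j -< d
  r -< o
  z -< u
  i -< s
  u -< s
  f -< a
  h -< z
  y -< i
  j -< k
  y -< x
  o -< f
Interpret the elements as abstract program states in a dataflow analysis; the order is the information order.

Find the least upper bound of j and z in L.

d

Common upper bounds of {j, z}: a, d, m, s.
The least among these is d.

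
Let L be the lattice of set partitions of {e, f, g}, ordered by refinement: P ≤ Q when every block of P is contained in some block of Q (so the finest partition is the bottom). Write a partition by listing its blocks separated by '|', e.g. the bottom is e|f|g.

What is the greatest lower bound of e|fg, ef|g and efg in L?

The meet (common refinement) of e|fg, ef|g, efg intersects blocks pairwise, giving e|f|g.

e|f|g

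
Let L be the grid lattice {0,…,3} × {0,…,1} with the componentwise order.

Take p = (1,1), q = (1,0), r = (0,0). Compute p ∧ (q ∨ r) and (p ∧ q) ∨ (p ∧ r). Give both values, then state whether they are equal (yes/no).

q ∨ r = (1,0), so p ∧ (q ∨ r) = (1,1) ∧ (1,0) = (1,0).
p ∧ q = (1,0) and p ∧ r = (0,0), so (p ∧ q) ∨ (p ∧ r) = (1,0) ∨ (0,0) = (1,0).
Equal: yes.

(1,0); (1,0); yes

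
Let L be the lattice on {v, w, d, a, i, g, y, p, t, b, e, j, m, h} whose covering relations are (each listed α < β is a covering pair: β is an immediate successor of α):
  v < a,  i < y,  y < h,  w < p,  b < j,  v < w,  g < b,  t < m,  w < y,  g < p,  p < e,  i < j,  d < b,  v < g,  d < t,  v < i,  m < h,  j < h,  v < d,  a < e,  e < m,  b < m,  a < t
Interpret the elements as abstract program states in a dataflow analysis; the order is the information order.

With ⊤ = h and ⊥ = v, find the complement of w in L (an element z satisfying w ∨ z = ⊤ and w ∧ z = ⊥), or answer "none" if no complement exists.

j

Need z with w ∨ z = h and w ∧ z = v.
Checking each element gives: j.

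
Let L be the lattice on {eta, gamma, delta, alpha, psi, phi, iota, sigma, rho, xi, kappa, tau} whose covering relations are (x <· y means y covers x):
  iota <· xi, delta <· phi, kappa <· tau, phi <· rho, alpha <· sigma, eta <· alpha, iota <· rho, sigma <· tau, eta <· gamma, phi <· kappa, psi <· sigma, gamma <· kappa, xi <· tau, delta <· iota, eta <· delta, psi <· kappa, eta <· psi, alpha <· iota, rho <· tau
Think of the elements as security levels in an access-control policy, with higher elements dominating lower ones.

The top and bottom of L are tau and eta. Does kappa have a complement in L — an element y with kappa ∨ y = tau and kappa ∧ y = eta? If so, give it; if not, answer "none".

Need y with kappa ∨ y = tau and kappa ∧ y = eta.
Checking each element gives: alpha.

alpha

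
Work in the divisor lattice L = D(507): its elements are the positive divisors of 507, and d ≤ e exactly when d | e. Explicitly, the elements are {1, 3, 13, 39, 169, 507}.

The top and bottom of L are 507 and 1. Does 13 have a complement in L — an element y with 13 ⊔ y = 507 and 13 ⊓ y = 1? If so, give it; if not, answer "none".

none

For every candidate y, either 13 ∨ y ≠ 507 or 13 ∧ y ≠ 1; no complement exists.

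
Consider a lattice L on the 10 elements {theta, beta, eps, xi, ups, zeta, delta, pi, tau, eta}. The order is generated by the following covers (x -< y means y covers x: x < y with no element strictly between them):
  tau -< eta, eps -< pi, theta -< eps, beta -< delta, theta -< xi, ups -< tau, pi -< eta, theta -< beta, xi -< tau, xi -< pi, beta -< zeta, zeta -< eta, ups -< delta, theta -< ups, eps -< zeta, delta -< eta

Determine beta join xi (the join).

eta

Common upper bounds of {beta, xi}: eta.
The least among these is eta.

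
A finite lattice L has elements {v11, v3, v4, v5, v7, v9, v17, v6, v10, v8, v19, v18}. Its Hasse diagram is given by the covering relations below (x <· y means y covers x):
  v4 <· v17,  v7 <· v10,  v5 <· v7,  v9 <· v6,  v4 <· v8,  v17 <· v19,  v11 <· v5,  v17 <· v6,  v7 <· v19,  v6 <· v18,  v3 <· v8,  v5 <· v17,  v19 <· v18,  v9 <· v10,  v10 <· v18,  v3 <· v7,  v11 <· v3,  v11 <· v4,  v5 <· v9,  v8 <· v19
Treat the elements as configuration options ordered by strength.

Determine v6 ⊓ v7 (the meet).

v5

Common lower bounds of {v6, v7}: v11, v5.
The greatest among these is v5.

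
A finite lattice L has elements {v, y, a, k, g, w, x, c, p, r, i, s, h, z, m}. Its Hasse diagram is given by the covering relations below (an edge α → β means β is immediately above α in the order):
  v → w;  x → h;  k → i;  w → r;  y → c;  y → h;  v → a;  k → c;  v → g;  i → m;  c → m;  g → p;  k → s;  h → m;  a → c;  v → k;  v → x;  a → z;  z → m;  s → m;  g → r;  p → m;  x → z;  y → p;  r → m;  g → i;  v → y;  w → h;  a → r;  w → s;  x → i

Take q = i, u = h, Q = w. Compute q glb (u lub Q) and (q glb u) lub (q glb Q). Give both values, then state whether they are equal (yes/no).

u lub Q = h, so q glb (u lub Q) = i glb h = x.
q glb u = x and q glb Q = v, so (q glb u) lub (q glb Q) = x lub v = x.
Equal: yes.

x; x; yes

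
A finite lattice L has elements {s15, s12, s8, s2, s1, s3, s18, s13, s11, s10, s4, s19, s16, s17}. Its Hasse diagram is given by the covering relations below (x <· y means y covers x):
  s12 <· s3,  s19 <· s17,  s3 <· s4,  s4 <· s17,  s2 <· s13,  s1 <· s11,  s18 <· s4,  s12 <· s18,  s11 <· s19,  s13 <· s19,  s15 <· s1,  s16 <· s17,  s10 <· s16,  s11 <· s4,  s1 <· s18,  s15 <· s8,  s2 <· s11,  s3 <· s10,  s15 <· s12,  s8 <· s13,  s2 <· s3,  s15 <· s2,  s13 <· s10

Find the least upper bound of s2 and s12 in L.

Common upper bounds of {s2, s12}: s10, s16, s17, s3, s4.
The least among these is s3.

s3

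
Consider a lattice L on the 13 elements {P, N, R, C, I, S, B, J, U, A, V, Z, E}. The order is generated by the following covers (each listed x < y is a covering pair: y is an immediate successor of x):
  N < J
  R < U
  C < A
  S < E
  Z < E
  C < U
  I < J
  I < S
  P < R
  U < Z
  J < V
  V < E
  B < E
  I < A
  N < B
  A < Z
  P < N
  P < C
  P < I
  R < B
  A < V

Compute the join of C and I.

A

Common upper bounds of {C, I}: A, E, V, Z.
The least among these is A.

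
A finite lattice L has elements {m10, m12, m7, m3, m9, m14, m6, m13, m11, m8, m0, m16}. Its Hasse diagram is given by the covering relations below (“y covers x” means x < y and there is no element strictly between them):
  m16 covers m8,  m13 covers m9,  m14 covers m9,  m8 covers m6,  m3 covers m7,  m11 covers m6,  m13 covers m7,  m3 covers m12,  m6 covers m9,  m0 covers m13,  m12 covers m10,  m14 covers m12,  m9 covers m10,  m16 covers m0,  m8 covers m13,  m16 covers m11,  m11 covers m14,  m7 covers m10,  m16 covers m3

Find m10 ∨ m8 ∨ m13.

m8

Common upper bounds of {m10, m8, m13}: m16, m8.
The least among these is m8.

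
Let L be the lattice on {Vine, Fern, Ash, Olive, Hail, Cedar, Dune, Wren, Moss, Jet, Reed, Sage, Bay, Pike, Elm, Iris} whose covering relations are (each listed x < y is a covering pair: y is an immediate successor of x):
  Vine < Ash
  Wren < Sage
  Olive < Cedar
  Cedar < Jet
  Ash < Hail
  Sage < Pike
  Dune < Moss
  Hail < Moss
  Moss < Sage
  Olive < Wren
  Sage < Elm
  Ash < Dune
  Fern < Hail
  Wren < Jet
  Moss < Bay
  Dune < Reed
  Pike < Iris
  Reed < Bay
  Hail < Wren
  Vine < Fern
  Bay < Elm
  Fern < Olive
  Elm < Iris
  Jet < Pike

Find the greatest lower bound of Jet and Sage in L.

Common lower bounds of {Jet, Sage}: Ash, Fern, Hail, Olive, Vine, Wren.
The greatest among these is Wren.

Wren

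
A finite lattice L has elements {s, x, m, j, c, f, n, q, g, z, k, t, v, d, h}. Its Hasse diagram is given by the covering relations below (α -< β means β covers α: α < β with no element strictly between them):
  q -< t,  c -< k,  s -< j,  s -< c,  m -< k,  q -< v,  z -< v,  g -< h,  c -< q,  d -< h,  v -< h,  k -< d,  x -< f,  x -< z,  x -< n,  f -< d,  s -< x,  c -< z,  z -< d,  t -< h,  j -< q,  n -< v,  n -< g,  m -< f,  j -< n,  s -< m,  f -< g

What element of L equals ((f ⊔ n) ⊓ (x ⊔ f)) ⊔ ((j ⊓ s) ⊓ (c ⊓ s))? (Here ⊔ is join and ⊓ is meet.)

f ∨ n = g
x ∨ f = f
g ∧ f = f
j ∧ s = s
c ∧ s = s
s ∧ s = s
f ∨ s = f

f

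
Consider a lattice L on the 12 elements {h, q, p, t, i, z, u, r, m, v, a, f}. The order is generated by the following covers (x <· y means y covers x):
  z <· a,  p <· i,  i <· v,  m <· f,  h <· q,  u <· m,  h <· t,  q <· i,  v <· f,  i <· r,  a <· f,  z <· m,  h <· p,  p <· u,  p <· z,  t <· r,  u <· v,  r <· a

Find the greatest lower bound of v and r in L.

i

Common lower bounds of {v, r}: h, i, p, q.
The greatest among these is i.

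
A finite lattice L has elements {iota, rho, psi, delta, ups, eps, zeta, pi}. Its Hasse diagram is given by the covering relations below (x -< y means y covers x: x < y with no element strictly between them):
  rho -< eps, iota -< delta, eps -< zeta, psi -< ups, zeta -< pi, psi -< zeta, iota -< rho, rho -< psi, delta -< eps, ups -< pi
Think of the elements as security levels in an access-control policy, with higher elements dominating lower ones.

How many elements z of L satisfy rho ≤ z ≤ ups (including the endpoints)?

The interval [rho, ups] = {psi, rho, ups}, which has 3 elements.

3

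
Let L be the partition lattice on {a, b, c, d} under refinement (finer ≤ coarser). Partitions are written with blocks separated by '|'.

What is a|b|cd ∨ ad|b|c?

acd|b

The join of a|b|cd and ad|b|c merges any blocks that overlap across the partitions, giving acd|b.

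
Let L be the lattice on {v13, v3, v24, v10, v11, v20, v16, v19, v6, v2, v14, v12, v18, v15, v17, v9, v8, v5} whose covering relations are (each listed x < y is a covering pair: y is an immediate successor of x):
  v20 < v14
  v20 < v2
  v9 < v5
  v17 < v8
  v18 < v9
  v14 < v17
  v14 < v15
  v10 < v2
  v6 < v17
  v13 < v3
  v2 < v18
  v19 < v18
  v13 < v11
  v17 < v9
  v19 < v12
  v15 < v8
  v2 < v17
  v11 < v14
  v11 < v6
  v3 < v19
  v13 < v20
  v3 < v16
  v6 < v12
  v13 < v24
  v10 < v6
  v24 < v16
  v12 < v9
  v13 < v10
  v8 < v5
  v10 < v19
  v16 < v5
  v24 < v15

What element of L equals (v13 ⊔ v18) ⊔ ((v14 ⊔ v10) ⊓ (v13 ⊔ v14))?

v9

v13 ∨ v18 = v18
v14 ∨ v10 = v17
v13 ∨ v14 = v14
v17 ∧ v14 = v14
v18 ∨ v14 = v9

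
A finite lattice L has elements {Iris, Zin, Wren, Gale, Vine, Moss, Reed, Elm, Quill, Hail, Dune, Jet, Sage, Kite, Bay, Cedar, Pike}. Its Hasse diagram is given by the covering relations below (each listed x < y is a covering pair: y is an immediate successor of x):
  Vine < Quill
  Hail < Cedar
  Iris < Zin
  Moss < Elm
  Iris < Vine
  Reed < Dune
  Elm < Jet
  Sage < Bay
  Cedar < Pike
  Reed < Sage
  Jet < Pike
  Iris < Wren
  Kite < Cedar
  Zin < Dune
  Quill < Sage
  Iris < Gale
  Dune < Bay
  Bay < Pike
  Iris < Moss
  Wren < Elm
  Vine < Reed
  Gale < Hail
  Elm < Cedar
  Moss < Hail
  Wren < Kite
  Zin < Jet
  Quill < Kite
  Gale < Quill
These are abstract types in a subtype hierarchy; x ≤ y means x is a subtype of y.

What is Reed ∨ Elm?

Pike

Common upper bounds of {Reed, Elm}: Pike.
The least among these is Pike.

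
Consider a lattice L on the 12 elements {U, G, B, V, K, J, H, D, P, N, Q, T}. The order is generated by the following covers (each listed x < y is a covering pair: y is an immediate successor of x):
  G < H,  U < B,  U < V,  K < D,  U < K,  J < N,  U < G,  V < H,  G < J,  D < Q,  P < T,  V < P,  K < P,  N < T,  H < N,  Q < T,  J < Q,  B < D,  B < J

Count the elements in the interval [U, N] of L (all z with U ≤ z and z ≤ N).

7

The interval [U, N] = {B, G, H, J, N, U, V}, which has 7 elements.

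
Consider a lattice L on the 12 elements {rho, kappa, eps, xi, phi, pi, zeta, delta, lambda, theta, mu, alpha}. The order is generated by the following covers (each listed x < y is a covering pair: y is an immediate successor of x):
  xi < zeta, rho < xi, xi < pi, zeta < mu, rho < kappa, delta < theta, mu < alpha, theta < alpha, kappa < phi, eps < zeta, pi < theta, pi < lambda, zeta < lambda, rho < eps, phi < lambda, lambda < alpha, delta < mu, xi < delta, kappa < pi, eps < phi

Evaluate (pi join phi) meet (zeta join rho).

zeta

pi ∨ phi = lambda
zeta ∨ rho = zeta
lambda ∧ zeta = zeta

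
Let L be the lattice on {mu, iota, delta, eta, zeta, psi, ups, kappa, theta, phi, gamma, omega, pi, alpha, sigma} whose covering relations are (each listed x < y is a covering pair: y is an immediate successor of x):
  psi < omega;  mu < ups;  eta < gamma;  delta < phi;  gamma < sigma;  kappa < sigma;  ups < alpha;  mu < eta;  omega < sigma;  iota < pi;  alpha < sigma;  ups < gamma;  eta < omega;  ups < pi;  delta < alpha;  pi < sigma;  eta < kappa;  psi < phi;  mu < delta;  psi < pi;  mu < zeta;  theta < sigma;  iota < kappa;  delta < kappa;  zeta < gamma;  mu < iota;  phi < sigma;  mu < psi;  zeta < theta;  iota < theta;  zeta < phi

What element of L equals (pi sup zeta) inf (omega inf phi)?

pi ∨ zeta = sigma
omega ∧ phi = psi
sigma ∧ psi = psi

psi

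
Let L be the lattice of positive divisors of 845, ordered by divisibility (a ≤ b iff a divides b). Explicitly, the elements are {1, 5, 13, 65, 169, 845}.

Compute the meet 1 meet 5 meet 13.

Common lower bounds of {1, 5, 13}: 1.
The greatest among these is 1.

1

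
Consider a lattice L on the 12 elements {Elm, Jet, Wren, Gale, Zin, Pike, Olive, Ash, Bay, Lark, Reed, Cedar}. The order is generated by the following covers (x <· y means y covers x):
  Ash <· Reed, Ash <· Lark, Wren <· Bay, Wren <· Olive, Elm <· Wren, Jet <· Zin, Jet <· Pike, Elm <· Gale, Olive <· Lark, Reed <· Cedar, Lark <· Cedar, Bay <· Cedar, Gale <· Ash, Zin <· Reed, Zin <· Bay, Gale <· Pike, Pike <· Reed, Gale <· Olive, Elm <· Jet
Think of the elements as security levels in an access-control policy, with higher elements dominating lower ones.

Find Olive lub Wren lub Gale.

Olive

Common upper bounds of {Olive, Wren, Gale}: Cedar, Lark, Olive.
The least among these is Olive.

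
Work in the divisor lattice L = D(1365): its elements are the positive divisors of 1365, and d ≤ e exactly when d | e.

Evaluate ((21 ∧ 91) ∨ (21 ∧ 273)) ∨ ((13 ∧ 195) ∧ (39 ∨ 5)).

21 ∧ 91 = 7
21 ∧ 273 = 21
7 ∨ 21 = 21
13 ∧ 195 = 13
39 ∨ 5 = 195
13 ∧ 195 = 13
21 ∨ 13 = 273

273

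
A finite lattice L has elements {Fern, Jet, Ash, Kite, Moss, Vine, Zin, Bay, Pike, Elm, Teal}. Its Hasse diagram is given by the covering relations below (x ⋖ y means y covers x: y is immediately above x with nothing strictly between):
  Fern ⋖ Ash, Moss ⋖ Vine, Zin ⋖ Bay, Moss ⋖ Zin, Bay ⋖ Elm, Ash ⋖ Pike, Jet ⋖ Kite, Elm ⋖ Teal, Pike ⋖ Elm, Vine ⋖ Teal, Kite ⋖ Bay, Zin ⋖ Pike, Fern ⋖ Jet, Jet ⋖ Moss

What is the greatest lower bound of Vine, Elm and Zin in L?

Common lower bounds of {Vine, Elm, Zin}: Fern, Jet, Moss.
The greatest among these is Moss.

Moss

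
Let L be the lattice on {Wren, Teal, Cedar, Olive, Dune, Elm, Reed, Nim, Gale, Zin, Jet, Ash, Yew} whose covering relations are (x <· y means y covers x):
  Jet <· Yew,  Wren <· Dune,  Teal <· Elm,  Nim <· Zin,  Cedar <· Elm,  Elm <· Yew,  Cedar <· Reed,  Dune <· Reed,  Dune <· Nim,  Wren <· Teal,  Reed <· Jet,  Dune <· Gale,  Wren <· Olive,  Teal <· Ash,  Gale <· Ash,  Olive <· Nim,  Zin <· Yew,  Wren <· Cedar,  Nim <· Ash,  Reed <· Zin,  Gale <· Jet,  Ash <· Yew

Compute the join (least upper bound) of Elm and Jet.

Common upper bounds of {Elm, Jet}: Yew.
The least among these is Yew.

Yew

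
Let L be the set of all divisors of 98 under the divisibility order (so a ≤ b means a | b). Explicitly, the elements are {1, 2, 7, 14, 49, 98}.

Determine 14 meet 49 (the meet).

In the divisibility order, the meet is the greatest common divisor: gcd(14, 49) = 7.

7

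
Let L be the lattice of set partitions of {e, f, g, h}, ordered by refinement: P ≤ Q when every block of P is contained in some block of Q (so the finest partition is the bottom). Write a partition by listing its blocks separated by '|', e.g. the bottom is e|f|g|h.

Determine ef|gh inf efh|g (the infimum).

ef|g|h

Common lower bounds of {ef|gh, efh|g}: ef|g|h, e|f|g|h.
The greatest among these is ef|g|h.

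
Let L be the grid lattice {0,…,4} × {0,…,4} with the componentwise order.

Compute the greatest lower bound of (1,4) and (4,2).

Common lower bounds of {(1,4), (4,2)}: (0,0), (0,1), (0,2), (1,0), (1,1), (1,2).
The greatest among these is (1,2).

(1,2)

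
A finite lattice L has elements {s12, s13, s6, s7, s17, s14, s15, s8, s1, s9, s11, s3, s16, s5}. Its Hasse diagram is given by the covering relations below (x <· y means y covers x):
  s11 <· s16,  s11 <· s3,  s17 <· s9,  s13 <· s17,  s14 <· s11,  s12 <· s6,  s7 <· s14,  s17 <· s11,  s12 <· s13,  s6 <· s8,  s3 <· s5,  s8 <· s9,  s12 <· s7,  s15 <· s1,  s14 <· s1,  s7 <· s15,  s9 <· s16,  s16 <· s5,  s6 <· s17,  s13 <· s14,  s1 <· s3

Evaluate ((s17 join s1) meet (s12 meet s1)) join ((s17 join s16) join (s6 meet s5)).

s17 ∨ s1 = s3
s12 ∧ s1 = s12
s3 ∧ s12 = s12
s17 ∨ s16 = s16
s6 ∧ s5 = s6
s16 ∨ s6 = s16
s12 ∨ s16 = s16

s16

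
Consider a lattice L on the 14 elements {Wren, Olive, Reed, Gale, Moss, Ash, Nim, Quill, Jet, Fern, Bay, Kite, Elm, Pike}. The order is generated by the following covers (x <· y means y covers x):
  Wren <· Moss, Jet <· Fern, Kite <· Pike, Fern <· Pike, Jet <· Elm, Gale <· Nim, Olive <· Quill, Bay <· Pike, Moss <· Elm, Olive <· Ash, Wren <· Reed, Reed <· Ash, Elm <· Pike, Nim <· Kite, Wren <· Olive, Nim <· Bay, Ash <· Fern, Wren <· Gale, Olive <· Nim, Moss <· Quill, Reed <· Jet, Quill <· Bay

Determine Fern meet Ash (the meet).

Common lower bounds of {Fern, Ash}: Ash, Olive, Reed, Wren.
The greatest among these is Ash.

Ash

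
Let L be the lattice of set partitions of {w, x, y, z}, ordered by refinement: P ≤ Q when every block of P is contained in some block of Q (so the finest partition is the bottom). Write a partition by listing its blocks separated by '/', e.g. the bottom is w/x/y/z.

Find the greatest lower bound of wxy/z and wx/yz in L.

wx/y/z

The meet (common refinement) of wxy/z and wx/yz intersects blocks pairwise, giving wx/y/z.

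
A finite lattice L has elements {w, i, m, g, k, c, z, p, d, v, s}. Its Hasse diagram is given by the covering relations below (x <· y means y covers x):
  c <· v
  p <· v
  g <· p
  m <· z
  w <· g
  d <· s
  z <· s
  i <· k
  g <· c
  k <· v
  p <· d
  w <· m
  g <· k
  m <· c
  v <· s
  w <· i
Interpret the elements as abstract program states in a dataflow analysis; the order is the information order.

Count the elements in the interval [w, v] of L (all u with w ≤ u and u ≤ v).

The interval [w, v] = {c, g, i, k, m, p, v, w}, which has 8 elements.

8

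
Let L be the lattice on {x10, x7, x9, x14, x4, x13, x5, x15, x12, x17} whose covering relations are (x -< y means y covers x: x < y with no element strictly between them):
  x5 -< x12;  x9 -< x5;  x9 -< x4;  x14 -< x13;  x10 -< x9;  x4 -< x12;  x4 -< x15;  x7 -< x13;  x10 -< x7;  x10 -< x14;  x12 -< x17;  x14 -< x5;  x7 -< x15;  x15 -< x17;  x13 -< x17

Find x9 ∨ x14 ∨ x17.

x17

Common upper bounds of {x9, x14, x17}: x17.
The least among these is x17.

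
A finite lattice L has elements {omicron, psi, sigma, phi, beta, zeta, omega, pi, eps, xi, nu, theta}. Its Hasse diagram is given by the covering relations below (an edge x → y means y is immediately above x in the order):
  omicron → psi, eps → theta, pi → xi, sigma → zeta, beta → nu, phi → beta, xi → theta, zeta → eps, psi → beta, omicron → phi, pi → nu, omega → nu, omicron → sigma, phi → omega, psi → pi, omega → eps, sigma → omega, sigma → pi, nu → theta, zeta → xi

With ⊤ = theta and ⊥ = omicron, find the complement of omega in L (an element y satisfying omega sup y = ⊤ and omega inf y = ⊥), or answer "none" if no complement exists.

For every candidate y, either omega ∨ y ≠ theta or omega ∧ y ≠ omicron; no complement exists.

none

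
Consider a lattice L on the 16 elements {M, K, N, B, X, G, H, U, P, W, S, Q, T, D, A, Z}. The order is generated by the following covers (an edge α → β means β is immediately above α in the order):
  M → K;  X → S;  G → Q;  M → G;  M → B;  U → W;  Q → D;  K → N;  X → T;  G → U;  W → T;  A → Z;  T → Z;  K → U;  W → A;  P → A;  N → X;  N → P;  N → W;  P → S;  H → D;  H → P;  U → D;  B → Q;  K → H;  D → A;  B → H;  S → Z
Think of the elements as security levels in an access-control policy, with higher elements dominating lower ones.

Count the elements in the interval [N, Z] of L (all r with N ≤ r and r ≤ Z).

8

The interval [N, Z] = {A, N, P, S, T, W, X, Z}, which has 8 elements.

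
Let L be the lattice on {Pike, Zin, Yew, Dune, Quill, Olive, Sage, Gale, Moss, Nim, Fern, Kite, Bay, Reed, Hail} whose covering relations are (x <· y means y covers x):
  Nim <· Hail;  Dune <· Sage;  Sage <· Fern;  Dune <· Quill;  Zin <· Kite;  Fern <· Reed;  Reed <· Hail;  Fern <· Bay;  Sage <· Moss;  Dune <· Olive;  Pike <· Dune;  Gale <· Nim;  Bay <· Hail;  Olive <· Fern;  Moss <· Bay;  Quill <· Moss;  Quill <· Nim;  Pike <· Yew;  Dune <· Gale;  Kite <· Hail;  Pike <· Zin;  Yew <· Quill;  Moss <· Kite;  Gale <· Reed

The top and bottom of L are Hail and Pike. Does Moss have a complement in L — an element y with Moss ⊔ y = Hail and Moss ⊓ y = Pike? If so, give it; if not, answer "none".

For every candidate y, either Moss ∨ y ≠ Hail or Moss ∧ y ≠ Pike; no complement exists.

none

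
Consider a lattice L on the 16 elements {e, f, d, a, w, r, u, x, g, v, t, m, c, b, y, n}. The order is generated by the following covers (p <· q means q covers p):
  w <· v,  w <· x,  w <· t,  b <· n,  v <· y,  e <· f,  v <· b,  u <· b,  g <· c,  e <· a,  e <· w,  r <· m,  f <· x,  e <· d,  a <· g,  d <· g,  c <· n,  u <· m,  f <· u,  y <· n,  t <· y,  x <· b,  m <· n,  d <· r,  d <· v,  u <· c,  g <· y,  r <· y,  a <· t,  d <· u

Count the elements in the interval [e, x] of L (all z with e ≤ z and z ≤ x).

4

The interval [e, x] = {e, f, w, x}, which has 4 elements.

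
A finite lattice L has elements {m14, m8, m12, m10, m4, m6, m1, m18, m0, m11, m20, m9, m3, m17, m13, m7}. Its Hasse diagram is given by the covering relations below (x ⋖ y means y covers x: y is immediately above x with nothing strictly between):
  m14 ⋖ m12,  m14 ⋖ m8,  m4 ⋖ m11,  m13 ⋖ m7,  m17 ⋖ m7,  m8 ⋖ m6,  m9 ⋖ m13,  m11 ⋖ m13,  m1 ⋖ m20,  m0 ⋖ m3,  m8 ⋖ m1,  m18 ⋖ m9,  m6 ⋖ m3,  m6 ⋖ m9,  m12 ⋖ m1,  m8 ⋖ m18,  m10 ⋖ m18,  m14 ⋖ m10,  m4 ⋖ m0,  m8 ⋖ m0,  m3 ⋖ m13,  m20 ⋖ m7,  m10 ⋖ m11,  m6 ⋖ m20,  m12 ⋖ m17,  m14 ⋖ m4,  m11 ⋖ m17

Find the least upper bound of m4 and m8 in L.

m0

Common upper bounds of {m4, m8}: m0, m13, m3, m7.
The least among these is m0.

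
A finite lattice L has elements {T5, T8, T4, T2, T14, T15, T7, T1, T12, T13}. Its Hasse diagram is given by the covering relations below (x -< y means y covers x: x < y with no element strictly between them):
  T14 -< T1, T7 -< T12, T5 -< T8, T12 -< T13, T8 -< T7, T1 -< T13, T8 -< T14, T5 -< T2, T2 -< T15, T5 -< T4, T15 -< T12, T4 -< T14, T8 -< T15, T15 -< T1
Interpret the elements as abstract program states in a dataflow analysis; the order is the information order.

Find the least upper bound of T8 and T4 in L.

Common upper bounds of {T8, T4}: T1, T13, T14.
The least among these is T14.

T14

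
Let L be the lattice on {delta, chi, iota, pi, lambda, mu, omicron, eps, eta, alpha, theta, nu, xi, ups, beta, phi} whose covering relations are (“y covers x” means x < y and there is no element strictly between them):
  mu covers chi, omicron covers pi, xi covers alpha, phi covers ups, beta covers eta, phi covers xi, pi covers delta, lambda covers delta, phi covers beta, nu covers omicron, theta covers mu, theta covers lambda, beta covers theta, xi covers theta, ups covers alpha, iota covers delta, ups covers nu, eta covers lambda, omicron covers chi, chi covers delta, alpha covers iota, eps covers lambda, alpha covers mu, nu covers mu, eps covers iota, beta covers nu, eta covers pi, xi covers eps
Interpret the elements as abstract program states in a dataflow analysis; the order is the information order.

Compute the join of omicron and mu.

Common upper bounds of {omicron, mu}: beta, nu, phi, ups.
The least among these is nu.

nu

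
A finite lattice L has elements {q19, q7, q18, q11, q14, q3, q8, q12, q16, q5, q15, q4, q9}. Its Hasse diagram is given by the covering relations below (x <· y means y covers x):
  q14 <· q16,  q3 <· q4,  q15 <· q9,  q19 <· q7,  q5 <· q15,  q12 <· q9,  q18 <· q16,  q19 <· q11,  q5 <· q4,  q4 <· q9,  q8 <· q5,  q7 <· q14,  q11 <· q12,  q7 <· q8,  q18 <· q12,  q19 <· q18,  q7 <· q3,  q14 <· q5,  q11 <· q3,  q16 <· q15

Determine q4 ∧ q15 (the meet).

Common lower bounds of {q4, q15}: q14, q19, q5, q7, q8.
The greatest among these is q5.

q5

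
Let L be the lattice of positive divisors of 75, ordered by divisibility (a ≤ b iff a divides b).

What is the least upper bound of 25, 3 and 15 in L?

In the divisibility order, the join is the least common multiple: lcm(25, 3, 15) = 75.

75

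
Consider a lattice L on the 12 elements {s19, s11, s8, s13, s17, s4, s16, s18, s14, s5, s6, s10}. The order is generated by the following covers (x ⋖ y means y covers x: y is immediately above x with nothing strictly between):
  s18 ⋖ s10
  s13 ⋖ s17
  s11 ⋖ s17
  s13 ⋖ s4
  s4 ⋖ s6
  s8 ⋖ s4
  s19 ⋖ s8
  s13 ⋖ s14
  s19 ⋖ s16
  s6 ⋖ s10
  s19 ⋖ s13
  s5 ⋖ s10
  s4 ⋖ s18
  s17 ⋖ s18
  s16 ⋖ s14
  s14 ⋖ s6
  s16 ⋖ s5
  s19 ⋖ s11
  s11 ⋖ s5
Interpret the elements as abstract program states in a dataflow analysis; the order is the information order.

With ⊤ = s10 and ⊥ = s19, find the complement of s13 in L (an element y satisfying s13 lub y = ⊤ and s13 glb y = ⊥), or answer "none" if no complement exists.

s5

Need y with s13 ∨ y = s10 and s13 ∧ y = s19.
Checking each element gives: s5.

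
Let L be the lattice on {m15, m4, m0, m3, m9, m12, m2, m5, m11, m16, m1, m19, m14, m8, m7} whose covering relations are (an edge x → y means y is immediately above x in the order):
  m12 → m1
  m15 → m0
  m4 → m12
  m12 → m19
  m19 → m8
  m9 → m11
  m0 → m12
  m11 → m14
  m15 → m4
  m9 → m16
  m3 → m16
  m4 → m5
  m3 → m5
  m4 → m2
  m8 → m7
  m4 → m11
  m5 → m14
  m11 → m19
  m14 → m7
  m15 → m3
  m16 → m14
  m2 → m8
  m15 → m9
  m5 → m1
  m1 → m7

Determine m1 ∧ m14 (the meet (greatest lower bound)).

m5

Common lower bounds of {m1, m14}: m15, m3, m4, m5.
The greatest among these is m5.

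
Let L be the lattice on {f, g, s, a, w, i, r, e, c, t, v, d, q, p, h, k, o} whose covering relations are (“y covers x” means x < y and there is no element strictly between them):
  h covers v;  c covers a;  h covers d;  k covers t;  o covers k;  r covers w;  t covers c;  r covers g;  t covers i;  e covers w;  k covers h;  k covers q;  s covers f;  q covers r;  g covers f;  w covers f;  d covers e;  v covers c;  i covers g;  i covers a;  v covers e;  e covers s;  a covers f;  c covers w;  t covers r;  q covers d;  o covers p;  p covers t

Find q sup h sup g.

Common upper bounds of {q, h, g}: k, o.
The least among these is k.

k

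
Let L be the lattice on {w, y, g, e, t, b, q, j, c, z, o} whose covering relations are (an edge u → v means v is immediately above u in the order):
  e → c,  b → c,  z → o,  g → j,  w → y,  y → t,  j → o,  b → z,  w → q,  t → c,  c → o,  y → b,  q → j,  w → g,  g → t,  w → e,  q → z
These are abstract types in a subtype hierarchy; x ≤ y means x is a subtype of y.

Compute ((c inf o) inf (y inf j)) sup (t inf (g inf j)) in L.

g

c ∧ o = c
y ∧ j = w
c ∧ w = w
g ∧ j = g
t ∧ g = g
w ∨ g = g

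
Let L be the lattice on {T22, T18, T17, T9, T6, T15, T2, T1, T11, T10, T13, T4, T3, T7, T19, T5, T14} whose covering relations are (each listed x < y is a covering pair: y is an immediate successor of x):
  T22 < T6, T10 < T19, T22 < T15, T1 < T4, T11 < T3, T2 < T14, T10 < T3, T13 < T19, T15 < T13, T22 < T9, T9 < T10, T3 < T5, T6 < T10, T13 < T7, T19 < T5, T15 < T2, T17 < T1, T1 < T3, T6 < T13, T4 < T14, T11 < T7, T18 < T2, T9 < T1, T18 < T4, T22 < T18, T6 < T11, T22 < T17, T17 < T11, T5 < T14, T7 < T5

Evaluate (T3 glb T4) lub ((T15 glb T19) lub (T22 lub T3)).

T3 ∧ T4 = T1
T15 ∧ T19 = T15
T22 ∨ T3 = T3
T15 ∨ T3 = T5
T1 ∨ T5 = T5

T5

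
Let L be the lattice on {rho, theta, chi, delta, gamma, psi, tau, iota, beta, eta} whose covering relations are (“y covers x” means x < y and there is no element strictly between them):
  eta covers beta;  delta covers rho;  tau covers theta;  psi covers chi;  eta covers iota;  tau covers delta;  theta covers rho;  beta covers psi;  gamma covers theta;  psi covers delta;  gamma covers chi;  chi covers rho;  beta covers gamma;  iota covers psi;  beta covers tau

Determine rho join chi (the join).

Common upper bounds of {rho, chi}: beta, chi, eta, gamma, iota, psi.
The least among these is chi.

chi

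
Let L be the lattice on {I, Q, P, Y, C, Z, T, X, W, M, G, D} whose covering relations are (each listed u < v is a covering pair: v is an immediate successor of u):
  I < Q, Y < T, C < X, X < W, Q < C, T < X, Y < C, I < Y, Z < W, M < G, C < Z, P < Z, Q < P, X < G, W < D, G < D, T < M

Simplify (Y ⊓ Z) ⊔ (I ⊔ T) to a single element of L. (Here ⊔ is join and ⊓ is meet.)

T

Y ∧ Z = Y
I ∨ T = T
Y ∨ T = T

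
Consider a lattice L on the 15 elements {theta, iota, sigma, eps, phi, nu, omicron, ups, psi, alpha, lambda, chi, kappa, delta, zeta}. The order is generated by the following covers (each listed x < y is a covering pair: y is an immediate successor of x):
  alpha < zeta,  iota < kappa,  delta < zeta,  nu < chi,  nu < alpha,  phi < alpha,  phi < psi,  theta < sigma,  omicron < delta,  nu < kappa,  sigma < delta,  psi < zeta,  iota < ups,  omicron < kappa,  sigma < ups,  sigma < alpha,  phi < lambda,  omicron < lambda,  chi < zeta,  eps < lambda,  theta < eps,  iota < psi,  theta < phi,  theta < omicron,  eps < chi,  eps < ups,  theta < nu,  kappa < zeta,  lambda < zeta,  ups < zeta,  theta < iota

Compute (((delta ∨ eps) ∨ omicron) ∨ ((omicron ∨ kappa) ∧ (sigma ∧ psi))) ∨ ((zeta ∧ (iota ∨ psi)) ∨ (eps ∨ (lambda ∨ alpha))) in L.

zeta

delta ∨ eps = zeta
zeta ∨ omicron = zeta
omicron ∨ kappa = kappa
sigma ∧ psi = theta
kappa ∧ theta = theta
zeta ∨ theta = zeta
iota ∨ psi = psi
zeta ∧ psi = psi
lambda ∨ alpha = zeta
eps ∨ zeta = zeta
psi ∨ zeta = zeta
zeta ∨ zeta = zeta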